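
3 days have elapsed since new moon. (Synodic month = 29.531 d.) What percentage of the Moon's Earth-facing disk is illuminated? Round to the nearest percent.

10%

Elongation θ = 360° × 3/29.531 ≈ 36.6°.
cos 36.6° = 0.803, so f = (1 − 0.803)/2 = 0.098, so 10%.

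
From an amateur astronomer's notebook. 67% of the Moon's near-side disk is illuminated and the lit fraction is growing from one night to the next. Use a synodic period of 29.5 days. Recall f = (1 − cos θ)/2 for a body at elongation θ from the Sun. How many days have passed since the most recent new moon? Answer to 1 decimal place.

Invert f = (1 − cos θ)/2 to get cos θ = 1 − 2(0.67) = -0.340, hence θ₀ = arccos -0.340 = 109.9°.
Before full moon the principal value applies: θ = 109.9°.
That fraction of the synodic month is 109.9/360 × 29.5 d ≈ 9.00 d.

9.0 days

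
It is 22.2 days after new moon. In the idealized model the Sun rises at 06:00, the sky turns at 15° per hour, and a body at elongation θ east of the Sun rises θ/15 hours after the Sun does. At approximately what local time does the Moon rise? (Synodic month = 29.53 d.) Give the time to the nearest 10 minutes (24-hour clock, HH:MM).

00:00

The Moon has covered 22.2/29.53 of its cycle, so θ ≈ 360° × 22.2/29.53 = 270.6°.
Delay after the Sun = 270.6° / (15°/h) ≈ 18.04 h.
06:00 + 18.043 h ≈ 00:03 → 00:00 to the nearest ten minutes.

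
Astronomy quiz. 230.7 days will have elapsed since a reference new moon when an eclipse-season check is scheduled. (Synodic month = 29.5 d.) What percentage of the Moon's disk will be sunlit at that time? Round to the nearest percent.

230.7 d spans 7 complete synodic months (7 × 29.5 = 206.50 d) plus 24.20 d.
Phase angle: θ = 360°·(24.20 d)/(29.5 d) = 295.3°.
cos 295.3° = 0.428, so f = (1 − 0.428)/2 = 0.286, so 29%.

29%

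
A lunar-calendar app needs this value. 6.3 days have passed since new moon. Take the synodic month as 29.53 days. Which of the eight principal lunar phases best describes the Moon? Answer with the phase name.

first quarter

θ ≈ 360° × 6.3/29.53 = 77°, which falls in the first quarter sector.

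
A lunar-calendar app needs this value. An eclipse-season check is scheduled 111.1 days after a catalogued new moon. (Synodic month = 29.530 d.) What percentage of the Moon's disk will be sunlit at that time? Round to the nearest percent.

Reduce mod P: 111.1 − 3×29.530 = 22.51 d into the current lunation.
Phase angle: θ = 360°·(22.51 d)/(29.530 d) = 274.4°.
With cos θ = 0.077, the lit fraction is (1 − 0.077)/2 ≈ 0.461, so 46%.

46%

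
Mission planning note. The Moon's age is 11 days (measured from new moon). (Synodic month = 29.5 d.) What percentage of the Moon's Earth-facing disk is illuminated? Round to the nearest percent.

85%

The Moon has covered 11/29.5 of its cycle, so θ ≈ 360° × 11/29.5 = 134.2°.
cos 134.2° = (-0.698), so f = (1 − (-0.698))/2 = 0.849, so 85%.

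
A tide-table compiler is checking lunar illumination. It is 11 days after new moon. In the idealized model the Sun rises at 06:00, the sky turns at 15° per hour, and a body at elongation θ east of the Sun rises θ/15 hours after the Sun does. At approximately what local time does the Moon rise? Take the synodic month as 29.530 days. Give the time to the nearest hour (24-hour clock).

Elongation θ = 360° × 11/29.530 ≈ 134.1°.
The Moon trails the Sun by θ/15 = 134.1/15 ≈ 8.94 hours.
06:00 + 8.94 h ≈ 14:56 → 15:00 to the nearest hour.

15:00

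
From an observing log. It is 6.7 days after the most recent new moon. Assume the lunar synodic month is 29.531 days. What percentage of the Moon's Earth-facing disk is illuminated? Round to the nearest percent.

43%

Elongation θ = 360° × 6.7/29.531 ≈ 81.7°.
With cos θ = 0.145, the lit fraction is (1 − 0.145)/2 ≈ 0.428, so 43%.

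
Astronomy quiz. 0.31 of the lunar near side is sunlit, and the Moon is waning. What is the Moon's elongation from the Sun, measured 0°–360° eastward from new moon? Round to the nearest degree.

292°

From f = (1 − cos θ)/2: cos θ = 1 − 2×0.31 = 0.380; arccos → 67.7°.
Since the Moon is past full (waning), take the reflex angle: θ = 360° − 67.7° = 292.3°.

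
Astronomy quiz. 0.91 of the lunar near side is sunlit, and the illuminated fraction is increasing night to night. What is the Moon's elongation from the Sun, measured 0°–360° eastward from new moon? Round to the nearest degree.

cos θ = 1 − 2f = -0.820, giving a principal value of 145.1°.
The Moon is waxing (0°–180°), so θ = 145.1° directly.

145°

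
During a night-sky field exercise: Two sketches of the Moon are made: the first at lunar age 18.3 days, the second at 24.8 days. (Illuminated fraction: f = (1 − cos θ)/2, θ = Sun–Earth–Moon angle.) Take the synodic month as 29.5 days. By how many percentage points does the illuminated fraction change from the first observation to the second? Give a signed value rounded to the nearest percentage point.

θ₁ = 360° × 18.3/29.5 = 223.3°, f₁ = (1 − cos θ₁)/2 = 0.864.
θ₂ = 360° × 24.8/29.5 = 302.6°, f₂ = (1 − cos θ₂)/2 = 0.230.
Change = f₂ − f₁ = -0.633 → -63 percentage points.

-63 pp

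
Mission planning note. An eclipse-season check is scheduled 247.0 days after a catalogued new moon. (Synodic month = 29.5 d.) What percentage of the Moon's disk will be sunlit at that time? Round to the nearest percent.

85%

247.0 d spans 8 complete synodic months (8 × 29.5 = 236.00 d) plus 11.00 d.
Phase angle: θ = 360°·(11.00 d)/(29.5 d) = 134.2°.
cos 134.2° = (-0.698), so f = (1 − (-0.698))/2 = 0.849, so 85%.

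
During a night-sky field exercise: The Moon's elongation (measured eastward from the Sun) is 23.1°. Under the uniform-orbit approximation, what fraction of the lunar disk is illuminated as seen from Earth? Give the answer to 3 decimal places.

0.040

cos 23.1° = 0.920, so f = (1 − 0.920)/2 = 0.040.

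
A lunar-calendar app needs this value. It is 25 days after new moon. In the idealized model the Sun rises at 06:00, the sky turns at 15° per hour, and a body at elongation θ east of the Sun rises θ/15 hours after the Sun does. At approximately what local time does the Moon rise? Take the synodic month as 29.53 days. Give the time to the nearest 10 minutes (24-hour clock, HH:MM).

02:20

Elongation θ = 360° × 25/29.53 ≈ 304.8°.
Delay after the Sun = 304.8° / (15°/h) ≈ 20.32 h.
06:00 + 20.318 h ≈ 02:19 → 02:20 to the nearest ten minutes.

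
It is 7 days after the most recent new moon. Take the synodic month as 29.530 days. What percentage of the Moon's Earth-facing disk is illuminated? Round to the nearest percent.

The Moon has covered 7/29.530 of its cycle, so θ ≈ 360° × 7/29.530 = 85.3°.
Illuminated fraction = (1 − cos 85.3°)/2 = (1 − 0.081)/2 ≈ 0.459, so 46%.

46%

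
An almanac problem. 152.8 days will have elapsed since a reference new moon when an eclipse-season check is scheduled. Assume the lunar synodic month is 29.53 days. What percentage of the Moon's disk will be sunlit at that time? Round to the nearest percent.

27%

152.8/29.53 = 5.174 lunations, so 5 complete cycles and 5.15 d into the next.
Elongation θ = 360° × 5.15/29.53 ≈ 62.8°.
With cos θ = 0.457, the lit fraction is (1 − 0.457)/2 ≈ 0.271, so 27%.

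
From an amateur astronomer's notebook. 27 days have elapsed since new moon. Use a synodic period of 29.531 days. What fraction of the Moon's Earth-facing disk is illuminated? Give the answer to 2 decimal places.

The Moon has covered 27/29.531 of its cycle, so θ ≈ 360° × 27/29.531 = 329.1°.
Illuminated fraction = (1 − cos 329.1°)/2 = (1 − 0.858)/2 ≈ 0.071.

0.07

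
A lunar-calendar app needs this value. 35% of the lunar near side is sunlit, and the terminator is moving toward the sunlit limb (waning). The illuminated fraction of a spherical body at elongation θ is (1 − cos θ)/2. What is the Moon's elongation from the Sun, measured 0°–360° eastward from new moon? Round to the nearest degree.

287°

Invert f = (1 − cos θ)/2 to get cos θ = 1 − 2(0.35) = 0.300, hence θ₀ = arccos 0.300 = 72.5°.
Waning ⇒ past full, so θ = 360° − 72.5° = 287.5°.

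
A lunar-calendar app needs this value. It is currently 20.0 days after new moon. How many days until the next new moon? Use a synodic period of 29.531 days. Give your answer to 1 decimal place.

One full lunation from the last new moon is 29.531 d; remaining = 29.531 − 20.0 = 9.531 d.

9.5 days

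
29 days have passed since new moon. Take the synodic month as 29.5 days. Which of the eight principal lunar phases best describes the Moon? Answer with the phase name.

θ ≈ 360° × 29/29.5 = 354°, which falls in the new moon sector.

new moon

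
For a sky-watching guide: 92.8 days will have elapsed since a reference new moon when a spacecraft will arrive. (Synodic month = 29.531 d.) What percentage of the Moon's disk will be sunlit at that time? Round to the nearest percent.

19%

92.8 d spans 3 complete synodic months (3 × 29.531 = 88.59 d) plus 4.21 d.
The Moon has covered 4.21/29.531 of its cycle, so θ ≈ 360° × 4.21/29.531 = 51.3°.
Illuminated fraction = (1 − cos 51.3°)/2 = (1 − 0.625)/2 ≈ 0.187, so 19%.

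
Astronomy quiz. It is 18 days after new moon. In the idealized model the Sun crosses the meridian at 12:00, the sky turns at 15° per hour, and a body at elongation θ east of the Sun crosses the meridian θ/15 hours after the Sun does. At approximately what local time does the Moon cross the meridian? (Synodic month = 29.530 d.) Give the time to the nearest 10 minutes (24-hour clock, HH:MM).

Phase angle: θ = 360°·(18 d)/(29.530 d) = 219.4°.
The Moon trails the Sun by θ/15 = 219.4/15 ≈ 14.63 hours.
12:00 + 14.629 h ≈ 02:38 → 02:40 to the nearest ten minutes.

02:40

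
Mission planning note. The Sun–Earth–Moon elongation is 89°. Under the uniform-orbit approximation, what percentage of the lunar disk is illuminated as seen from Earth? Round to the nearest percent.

f = (1 − cos 89°)/2 = (1 − 0.017)/2 ≈ 0.491, i.e. 49%.

49%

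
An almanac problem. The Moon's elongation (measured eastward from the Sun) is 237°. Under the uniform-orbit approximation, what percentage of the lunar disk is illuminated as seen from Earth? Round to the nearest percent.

cos 237° = (-0.545), so f = (1 − (-0.545))/2 = 0.772, i.e. 77%.

77%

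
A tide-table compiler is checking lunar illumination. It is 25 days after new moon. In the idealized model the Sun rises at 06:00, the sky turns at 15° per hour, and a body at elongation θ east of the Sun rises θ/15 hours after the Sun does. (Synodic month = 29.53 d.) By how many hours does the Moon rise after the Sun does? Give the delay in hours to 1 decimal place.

Elongation θ = 360° × 25/29.53 ≈ 304.8°.
At 15° of sky rotation per hour, 304.8° corresponds to a 20.32 h lag.
So the Moon rises 20.32 h after the Sun.

20.3 h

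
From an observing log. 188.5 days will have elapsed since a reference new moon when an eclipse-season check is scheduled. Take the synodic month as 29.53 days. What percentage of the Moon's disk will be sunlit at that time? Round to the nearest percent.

87%

Reduce mod P: 188.5 − 6×29.53 = 11.32 d into the current lunation.
Phase angle: θ = 360°·(11.32 d)/(29.53 d) = 138.0°.
cos 138.0° = (-0.743), so f = (1 − (-0.743))/2 = 0.872, so 87%.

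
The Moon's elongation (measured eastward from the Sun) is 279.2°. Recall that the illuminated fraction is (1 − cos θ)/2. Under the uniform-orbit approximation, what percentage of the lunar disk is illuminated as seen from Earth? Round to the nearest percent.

f = (1 − cos 279.2°)/2 = (1 − 0.160)/2 ≈ 0.420, i.e. 42%.

42%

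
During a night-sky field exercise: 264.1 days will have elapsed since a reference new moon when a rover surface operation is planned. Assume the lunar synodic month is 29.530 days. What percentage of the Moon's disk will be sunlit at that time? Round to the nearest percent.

3%

264.1 d spans 8 complete synodic months (8 × 29.530 = 236.24 d) plus 27.86 d.
Elongation θ = 360° × 27.86/29.530 ≈ 339.6°.
With cos θ = 0.938, the lit fraction is (1 − 0.938)/2 ≈ 0.031, so 3%.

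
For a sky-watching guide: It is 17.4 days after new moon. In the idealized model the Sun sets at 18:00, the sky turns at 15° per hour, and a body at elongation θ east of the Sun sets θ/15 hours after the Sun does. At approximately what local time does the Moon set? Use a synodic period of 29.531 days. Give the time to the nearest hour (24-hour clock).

08:00

Elongation θ = 360° × 17.4/29.531 ≈ 212.1°.
The Moon trails the Sun by θ/15 = 212.1/15 ≈ 14.14 hours.
18:00 + 14.14 h ≈ 08:08 → 08:00 to the nearest hour.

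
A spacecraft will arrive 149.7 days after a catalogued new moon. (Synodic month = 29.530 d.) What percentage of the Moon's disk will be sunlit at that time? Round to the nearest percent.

149.7 d spans 5 complete synodic months (5 × 29.530 = 147.65 d) plus 2.05 d.
Elongation θ = 360° × 2.05/29.530 ≈ 25.0°.
Illuminated fraction = (1 − cos 25.0°)/2 = (1 − 0.906)/2 ≈ 0.047, so 5%.

5%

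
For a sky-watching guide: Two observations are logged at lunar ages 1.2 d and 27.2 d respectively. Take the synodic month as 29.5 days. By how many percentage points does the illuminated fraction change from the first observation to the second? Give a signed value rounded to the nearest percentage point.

+4 percentage points

θ₁ = 360° × 1.2/29.5 = 14.6°, f₁ = (1 − cos θ₁)/2 = 0.016.
θ₂ = 360° × 27.2/29.5 = 331.9°, f₂ = (1 − cos θ₂)/2 = 0.059.
Change = f₂ − f₁ = +0.043 → +4 percentage points.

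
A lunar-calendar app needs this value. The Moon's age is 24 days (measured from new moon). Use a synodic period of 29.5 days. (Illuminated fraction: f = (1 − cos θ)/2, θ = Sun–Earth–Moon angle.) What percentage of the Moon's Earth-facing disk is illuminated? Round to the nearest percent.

The Moon has covered 24/29.5 of its cycle, so θ ≈ 360° × 24/29.5 = 292.9°.
cos 292.9° = 0.389, so f = (1 − 0.389)/2 = 0.306, so 31%.

31%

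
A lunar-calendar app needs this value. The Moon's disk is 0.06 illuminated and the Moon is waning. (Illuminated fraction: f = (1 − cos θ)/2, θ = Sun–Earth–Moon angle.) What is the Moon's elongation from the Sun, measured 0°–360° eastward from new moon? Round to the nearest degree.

From f = (1 − cos θ)/2: cos θ = 1 − 2×0.06 = 0.880; arccos → 28.4°.
A waning Moon lies in 180°–360°, so θ = 360° − 28.4° = 331.6°.

332°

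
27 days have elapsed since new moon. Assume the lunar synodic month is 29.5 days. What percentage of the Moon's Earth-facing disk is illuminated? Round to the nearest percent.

7%

Phase angle: θ = 360°·(27 d)/(29.5 d) = 329.5°.
Illuminated fraction = (1 − cos 329.5°)/2 = (1 − 0.862)/2 ≈ 0.069, so 7%.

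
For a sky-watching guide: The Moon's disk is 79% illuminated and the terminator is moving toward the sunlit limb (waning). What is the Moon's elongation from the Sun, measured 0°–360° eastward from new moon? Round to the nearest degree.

235°

cos θ = 1 − 2f = -0.580, giving a principal value of 125.5°.
Waning ⇒ past full, so θ = 360° − 125.5° = 234.5°.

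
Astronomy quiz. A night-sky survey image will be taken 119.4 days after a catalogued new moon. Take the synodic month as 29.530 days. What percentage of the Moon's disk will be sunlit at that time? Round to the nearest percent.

119.4/29.530 = 4.043 lunations, so 4 complete cycles and 1.28 d into the next.
Elongation θ = 360° × 1.28/29.530 ≈ 15.6°.
cos 15.6° = 0.963, so f = (1 − 0.963)/2 = 0.018, so 2%.

2%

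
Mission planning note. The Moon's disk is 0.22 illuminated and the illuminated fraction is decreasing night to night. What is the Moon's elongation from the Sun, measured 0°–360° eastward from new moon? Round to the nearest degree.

304°

cos θ = 1 − 2f = 0.560, giving a principal value of 55.9°.
Since the Moon is past full (waning), take the reflex angle: θ = 360° − 55.9° = 304.1°.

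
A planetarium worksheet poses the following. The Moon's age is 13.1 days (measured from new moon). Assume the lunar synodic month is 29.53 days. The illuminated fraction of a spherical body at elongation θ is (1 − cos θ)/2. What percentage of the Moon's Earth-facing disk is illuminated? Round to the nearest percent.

97%

Elongation θ = 360° × 13.1/29.53 ≈ 159.7°.
With cos θ = (-0.938), the lit fraction is (1 − (-0.938))/2 ≈ 0.969, so 97%.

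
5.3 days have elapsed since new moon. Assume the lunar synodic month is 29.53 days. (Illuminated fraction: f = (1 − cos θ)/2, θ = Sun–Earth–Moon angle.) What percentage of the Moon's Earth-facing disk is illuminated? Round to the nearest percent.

Phase angle: θ = 360°·(5.3 d)/(29.53 d) = 64.6°.
Illuminated fraction = (1 − cos 64.6°)/2 = (1 − 0.429)/2 ≈ 0.286, so 29%.

29%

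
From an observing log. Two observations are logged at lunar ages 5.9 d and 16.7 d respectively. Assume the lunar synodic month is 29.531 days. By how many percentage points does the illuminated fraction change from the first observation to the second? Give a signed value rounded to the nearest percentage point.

+61 pp

First observation: θ = 360°·5.9/29.531 = 71.9°, so f = 0.345.
Second observation: θ = 203.6°, f = 0.958.
Δf = 0.958 − 0.345 = +0.613, i.e. +61 pp.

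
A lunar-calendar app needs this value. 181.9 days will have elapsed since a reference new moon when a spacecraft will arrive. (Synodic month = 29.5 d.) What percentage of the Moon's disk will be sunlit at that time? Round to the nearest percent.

25%

181.9 d spans 6 complete synodic months (6 × 29.5 = 177.00 d) plus 4.90 d.
Phase angle: θ = 360°·(4.90 d)/(29.5 d) = 59.8°.
cos 59.8° = 0.503, so f = (1 − 0.503)/2 = 0.248, so 25%.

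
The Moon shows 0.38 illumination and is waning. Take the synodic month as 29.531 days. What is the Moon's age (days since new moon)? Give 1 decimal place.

Invert f = (1 − cos θ)/2 to get cos θ = 1 − 2(0.38) = 0.240, hence θ₀ = arccos 0.240 = 76.1°.
Waning ⇒ past full, so θ = 360° − 76.1° = 283.9°.
At 360°/29.531 d per day, 283.9° corresponds to 23.29 days.

23.3 days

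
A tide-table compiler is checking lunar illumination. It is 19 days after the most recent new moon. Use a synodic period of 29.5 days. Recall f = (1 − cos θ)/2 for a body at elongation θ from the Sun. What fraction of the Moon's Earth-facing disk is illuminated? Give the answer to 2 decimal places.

The Moon has covered 19/29.5 of its cycle, so θ ≈ 360° × 19/29.5 = 231.9°.
cos 231.9° = (-0.618), so f = (1 − (-0.618))/2 = 0.809.

0.81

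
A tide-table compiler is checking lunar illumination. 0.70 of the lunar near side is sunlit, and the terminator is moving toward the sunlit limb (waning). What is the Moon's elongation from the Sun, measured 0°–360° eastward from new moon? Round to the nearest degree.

Invert f = (1 − cos θ)/2 to get cos θ = 1 − 2(0.70) = -0.400, hence θ₀ = arccos -0.400 = 113.6°.
Waning ⇒ past full, so θ = 360° − 113.6° = 246.4°.

246°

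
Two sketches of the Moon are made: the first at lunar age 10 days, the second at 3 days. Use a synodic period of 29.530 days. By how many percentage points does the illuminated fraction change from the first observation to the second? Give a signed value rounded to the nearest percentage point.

θ₁ = 360° × 10/29.530 = 121.9°, f₁ = (1 − cos θ₁)/2 = 0.764.
θ₂ = 360° × 3/29.530 = 36.6°, f₂ = (1 − cos θ₂)/2 = 0.098.
Change = f₂ − f₁ = -0.666 → -67 percentage points.

-67 pp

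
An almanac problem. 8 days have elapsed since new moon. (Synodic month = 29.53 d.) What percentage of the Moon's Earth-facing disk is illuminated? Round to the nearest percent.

57%

Elongation θ = 360° × 8/29.53 ≈ 97.5°.
cos 97.5° = (-0.131), so f = (1 − (-0.131))/2 = 0.566, so 57%.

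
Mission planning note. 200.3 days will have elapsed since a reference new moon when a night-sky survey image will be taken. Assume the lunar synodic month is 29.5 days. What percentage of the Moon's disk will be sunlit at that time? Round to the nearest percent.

38%

200.3 d spans 6 complete synodic months (6 × 29.5 = 177.00 d) plus 23.30 d.
Elongation θ = 360° × 23.30/29.5 ≈ 284.3°.
cos 284.3° = 0.248, so f = (1 − 0.248)/2 = 0.376, so 38%.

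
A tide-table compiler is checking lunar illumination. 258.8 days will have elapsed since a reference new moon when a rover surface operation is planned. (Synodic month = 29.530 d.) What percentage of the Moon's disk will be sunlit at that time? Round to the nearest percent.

258.8/29.530 = 8.764 lunations, so 8 complete cycles and 22.56 d into the next.
Elongation θ = 360° × 22.56/29.530 ≈ 275.0°.
Illuminated fraction = (1 − cos 275.0°)/2 = (1 − 0.088)/2 ≈ 0.456, so 46%.

46%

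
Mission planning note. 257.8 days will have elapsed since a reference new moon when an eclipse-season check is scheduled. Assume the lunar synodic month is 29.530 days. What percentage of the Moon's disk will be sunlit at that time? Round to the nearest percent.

56%

257.8 d spans 8 complete synodic months (8 × 29.530 = 236.24 d) plus 21.56 d.
Phase angle: θ = 360°·(21.56 d)/(29.530 d) = 262.8°.
cos 262.8° = (-0.125), so f = (1 − (-0.125))/2 = 0.562, so 56%.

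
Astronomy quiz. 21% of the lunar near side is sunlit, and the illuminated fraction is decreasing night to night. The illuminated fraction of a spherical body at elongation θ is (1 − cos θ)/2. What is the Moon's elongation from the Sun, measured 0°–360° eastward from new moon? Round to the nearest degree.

From f = (1 − cos θ)/2: cos θ = 1 − 2×0.21 = 0.580; arccos → 54.5°.
A waning Moon lies in 180°–360°, so θ = 360° − 54.5° = 305.5°.

305°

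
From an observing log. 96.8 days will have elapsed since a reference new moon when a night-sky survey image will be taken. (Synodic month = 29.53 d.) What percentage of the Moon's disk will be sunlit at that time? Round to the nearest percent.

59%

96.8/29.53 = 3.278 lunations, so 3 complete cycles and 8.21 d into the next.
Phase angle: θ = 360°·(8.21 d)/(29.53 d) = 100.1°.
With cos θ = (-0.175), the lit fraction is (1 − (-0.175))/2 ≈ 0.588, so 59%.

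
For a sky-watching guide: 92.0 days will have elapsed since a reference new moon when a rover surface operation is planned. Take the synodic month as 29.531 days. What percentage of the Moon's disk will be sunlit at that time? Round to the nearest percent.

13%

92.0 d spans 3 complete synodic months (3 × 29.531 = 88.59 d) plus 3.41 d.
Phase angle: θ = 360°·(3.41 d)/(29.531 d) = 41.5°.
Illuminated fraction = (1 − cos 41.5°)/2 = (1 − 0.749)/2 ≈ 0.126, so 13%.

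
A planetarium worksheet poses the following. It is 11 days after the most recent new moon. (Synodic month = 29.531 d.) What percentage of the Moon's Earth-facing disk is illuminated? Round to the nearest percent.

Elongation θ = 360° × 11/29.531 ≈ 134.1°.
With cos θ = (-0.696), the lit fraction is (1 − (-0.696))/2 ≈ 0.848, so 85%.

85%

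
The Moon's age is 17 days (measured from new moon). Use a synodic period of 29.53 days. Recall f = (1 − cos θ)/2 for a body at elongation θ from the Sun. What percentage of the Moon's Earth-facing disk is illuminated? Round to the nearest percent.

94%

The Moon has covered 17/29.53 of its cycle, so θ ≈ 360° × 17/29.53 = 207.2°.
Illuminated fraction = (1 − cos 207.2°)/2 = (1 − (-0.889))/2 ≈ 0.945, so 94%.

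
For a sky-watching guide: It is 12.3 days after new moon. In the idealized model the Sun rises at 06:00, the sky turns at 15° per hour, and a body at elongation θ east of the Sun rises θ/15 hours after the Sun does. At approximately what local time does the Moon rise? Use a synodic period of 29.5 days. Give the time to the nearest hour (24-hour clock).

Elongation θ = 360° × 12.3/29.5 ≈ 150.1°.
At 15° of sky rotation per hour, 150.1° corresponds to a 10.01 h lag.
06:00 + 10.01 h ≈ 16:00 → 16:00 to the nearest hour.

16:00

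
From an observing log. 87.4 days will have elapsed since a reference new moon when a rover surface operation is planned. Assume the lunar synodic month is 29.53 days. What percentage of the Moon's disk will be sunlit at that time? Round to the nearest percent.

2%

87.4/29.53 = 2.960 lunations, so 2 complete cycles and 28.34 d into the next.
Phase angle: θ = 360°·(28.34 d)/(29.53 d) = 345.5°.
With cos θ = 0.968, the lit fraction is (1 − 0.968)/2 ≈ 0.016, so 2%.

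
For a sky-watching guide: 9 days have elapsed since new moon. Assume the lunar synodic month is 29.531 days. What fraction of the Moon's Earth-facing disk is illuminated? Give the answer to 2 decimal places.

Phase angle: θ = 360°·(9 d)/(29.531 d) = 109.7°.
cos 109.7° = (-0.337), so f = (1 − (-0.337))/2 = 0.669.

0.67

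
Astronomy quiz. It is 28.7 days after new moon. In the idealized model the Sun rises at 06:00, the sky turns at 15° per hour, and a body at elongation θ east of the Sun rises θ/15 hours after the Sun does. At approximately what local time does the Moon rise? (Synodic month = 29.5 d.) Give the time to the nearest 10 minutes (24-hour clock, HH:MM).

Phase angle: θ = 360°·(28.7 d)/(29.5 d) = 350.2°.
At 15° of sky rotation per hour, 350.2° corresponds to a 23.35 h lag.
06:00 + 23.349 h ≈ 05:21 → 05:20 to the nearest ten minutes.

05:20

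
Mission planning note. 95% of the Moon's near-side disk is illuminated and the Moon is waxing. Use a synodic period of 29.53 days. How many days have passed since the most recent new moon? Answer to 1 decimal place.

12.6 days

From f = (1 − cos θ)/2: cos θ = 1 − 2×0.95 = -0.900; arccos → 154.2°.
The Moon is waxing (0°–180°), so θ = 154.2° directly.
At 360°/29.53 d per day, 154.2° corresponds to 12.65 days.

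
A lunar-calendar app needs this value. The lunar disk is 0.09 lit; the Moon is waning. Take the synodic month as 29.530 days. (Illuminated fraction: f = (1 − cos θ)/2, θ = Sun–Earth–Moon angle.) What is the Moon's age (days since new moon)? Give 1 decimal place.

26.7 days

cos θ = 1 − 2f = 0.820, giving a principal value of 34.9°.
Waning ⇒ past full, so θ = 360° − 34.9° = 325.1°.
At 360°/29.530 d per day, 325.1° corresponds to 26.67 days.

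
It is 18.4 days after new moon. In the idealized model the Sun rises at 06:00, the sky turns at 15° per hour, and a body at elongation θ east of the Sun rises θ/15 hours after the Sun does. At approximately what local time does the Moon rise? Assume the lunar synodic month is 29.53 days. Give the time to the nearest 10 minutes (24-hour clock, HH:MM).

21:00

Phase angle: θ = 360°·(18.4 d)/(29.53 d) = 224.3°.
Delay after the Sun = 224.3° / (15°/h) ≈ 14.95 h.
06:00 + 14.954 h ≈ 20:57 → 21:00 to the nearest ten minutes.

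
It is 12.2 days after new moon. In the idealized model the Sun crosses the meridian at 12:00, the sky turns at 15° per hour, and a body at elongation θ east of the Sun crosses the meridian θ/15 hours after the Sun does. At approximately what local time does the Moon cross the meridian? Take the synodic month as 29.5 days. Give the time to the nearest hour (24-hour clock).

The Moon has covered 12.2/29.5 of its cycle, so θ ≈ 360° × 12.2/29.5 = 148.9°.
The Moon trails the Sun by θ/15 = 148.9/15 ≈ 9.93 hours.
12:00 + 9.93 h ≈ 21:56 → 22:00 to the nearest hour.

22:00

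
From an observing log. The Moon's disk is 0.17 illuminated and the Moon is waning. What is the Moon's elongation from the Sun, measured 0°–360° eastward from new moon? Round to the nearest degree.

311°

Invert f = (1 − cos θ)/2 to get cos θ = 1 − 2(0.17) = 0.660, hence θ₀ = arccos 0.660 = 48.7°.
Since the Moon is past full (waning), take the reflex angle: θ = 360° − 48.7° = 311.3°.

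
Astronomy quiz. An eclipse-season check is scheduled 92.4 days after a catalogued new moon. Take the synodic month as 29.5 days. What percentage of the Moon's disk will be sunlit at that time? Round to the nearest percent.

16%

Reduce mod P: 92.4 − 3×29.5 = 3.90 d into the current lunation.
The Moon has covered 3.90/29.5 of its cycle, so θ ≈ 360° × 3.90/29.5 = 47.6°.
Illuminated fraction = (1 − cos 47.6°)/2 = (1 − 0.674)/2 ≈ 0.163, so 16%.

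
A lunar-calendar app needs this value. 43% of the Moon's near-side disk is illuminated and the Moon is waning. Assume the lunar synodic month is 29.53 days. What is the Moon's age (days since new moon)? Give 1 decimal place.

cos θ = 1 − 2f = 0.140, giving a principal value of 82.0°.
Since the Moon is past full (waning), take the reflex angle: θ = 360° − 82.0° = 278.0°.
Age = 29.53 × 278.0°/360° ≈ 22.81 days.

22.8 days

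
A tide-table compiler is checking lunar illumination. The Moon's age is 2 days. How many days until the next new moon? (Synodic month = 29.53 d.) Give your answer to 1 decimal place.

The next new moon completes the synodic month: 29.53 − 2 = 27.530 days.

27.5 days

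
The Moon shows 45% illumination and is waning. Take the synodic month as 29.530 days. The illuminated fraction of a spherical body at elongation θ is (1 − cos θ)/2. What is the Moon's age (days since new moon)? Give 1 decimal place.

22.6 days

Invert f = (1 − cos θ)/2 to get cos θ = 1 − 2(0.45) = 0.100, hence θ₀ = arccos 0.100 = 84.3°.
Waning ⇒ past full, so θ = 360° − 84.3° = 275.7°.
Age = 29.530 × 275.7°/360° ≈ 22.62 days.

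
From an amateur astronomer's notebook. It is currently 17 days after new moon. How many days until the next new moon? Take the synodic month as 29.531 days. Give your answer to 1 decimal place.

12.5 days

The next new moon completes the synodic month: 29.531 − 17 = 12.531 days.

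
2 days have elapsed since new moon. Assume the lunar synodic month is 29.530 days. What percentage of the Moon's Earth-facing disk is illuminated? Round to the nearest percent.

Phase angle: θ = 360°·(2 d)/(29.530 d) = 24.4°.
cos 24.4° = 0.911, so f = (1 − 0.911)/2 = 0.045, so 4%.

4%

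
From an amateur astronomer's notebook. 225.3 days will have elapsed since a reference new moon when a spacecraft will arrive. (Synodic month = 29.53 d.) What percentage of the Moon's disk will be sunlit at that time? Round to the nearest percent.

225.3 d spans 7 complete synodic months (7 × 29.53 = 206.71 d) plus 18.59 d.
Elongation θ = 360° × 18.59/29.53 ≈ 226.6°.
With cos θ = (-0.687), the lit fraction is (1 − (-0.687))/2 ≈ 0.843, so 84%.

84%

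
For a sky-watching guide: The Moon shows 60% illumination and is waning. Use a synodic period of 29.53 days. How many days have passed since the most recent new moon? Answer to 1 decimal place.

21.2 days

cos θ = 1 − 2f = -0.200, giving a principal value of 101.5°.
Since the Moon is past full (waning), take the reflex angle: θ = 360° − 101.5° = 258.5°.
That fraction of the synodic month is 258.5/360 × 29.53 d ≈ 21.20 d.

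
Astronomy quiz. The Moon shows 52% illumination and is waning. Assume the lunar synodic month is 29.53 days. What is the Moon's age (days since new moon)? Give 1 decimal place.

Invert f = (1 − cos θ)/2 to get cos θ = 1 − 2(0.52) = -0.040, hence θ₀ = arccos -0.040 = 92.3°.
Since the Moon is past full (waning), take the reflex angle: θ = 360° − 92.3° = 267.7°.
Age = 29.53 × 267.7°/360° ≈ 21.96 days.

22.0 days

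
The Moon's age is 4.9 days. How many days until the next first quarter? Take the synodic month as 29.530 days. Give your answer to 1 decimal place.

First quarter is 0.25 of the way through the cycle: age 0.25 × 29.530 = 7.383 d.
So 2.483 days remain (7.383 − 4.9).

2.5 days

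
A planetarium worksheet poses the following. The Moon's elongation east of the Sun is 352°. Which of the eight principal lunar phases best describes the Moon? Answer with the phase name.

352° lies in the new moon sector of the 8-phase cycle.

new moon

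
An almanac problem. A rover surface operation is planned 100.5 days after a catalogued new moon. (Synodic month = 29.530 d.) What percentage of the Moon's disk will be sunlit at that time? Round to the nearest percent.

100.5/29.530 = 3.403 lunations, so 3 complete cycles and 11.91 d into the next.
The Moon has covered 11.91/29.530 of its cycle, so θ ≈ 360° × 11.91/29.530 = 145.2°.
Illuminated fraction = (1 − cos 145.2°)/2 = (1 − (-0.821))/2 ≈ 0.911, so 91%.

91%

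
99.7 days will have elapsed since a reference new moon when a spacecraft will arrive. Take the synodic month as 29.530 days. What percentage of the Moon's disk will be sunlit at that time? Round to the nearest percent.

86%

99.7/29.530 = 3.376 lunations, so 3 complete cycles and 11.11 d into the next.
Phase angle: θ = 360°·(11.11 d)/(29.530 d) = 135.4°.
With cos θ = (-0.713), the lit fraction is (1 − (-0.713))/2 ≈ 0.856, so 86%.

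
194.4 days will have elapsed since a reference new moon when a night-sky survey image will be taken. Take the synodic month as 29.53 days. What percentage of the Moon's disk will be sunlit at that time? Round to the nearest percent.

93%

Reduce mod P: 194.4 − 6×29.53 = 17.22 d into the current lunation.
Phase angle: θ = 360°·(17.22 d)/(29.53 d) = 209.9°.
Illuminated fraction = (1 − cos 209.9°)/2 = (1 − (-0.867))/2 ≈ 0.933, so 93%.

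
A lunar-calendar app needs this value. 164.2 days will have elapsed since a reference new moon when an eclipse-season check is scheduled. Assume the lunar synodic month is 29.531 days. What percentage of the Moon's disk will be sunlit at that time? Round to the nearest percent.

96%

Reduce mod P: 164.2 − 5×29.531 = 16.54 d into the current lunation.
Elongation θ = 360° × 16.54/29.531 ≈ 201.7°.
cos 201.7° = (-0.929), so f = (1 − (-0.929))/2 = 0.965, so 96%.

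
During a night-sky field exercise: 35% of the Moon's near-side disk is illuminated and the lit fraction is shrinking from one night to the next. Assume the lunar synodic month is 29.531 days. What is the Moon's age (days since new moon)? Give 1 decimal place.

23.6 days

cos θ = 1 − 2f = 0.300, giving a principal value of 72.5°.
Waning ⇒ past full, so θ = 360° − 72.5° = 287.5°.
That fraction of the synodic month is 287.5/360 × 29.531 d ≈ 23.58 d.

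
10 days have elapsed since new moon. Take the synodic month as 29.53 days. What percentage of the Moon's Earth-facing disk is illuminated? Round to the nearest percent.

Elongation θ = 360° × 10/29.53 ≈ 121.9°.
cos 121.9° = (-0.529), so f = (1 − (-0.529))/2 = 0.764, so 76%.

76%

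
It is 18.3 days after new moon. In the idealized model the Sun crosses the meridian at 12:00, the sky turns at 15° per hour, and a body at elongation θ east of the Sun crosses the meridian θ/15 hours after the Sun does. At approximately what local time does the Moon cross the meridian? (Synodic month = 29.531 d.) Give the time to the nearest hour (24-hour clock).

Phase angle: θ = 360°·(18.3 d)/(29.531 d) = 223.1°.
The Moon trails the Sun by θ/15 = 223.1/15 ≈ 14.87 hours.
12:00 + 14.87 h ≈ 02:52 → 03:00 to the nearest hour.

03:00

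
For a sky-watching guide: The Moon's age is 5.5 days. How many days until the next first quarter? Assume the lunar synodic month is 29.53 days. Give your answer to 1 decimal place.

1.9 days

First quarter occurs at elongation 90°, i.e. at age 29.53 × 90/360 = 7.383 d.
That is 7.383 − 5.5 = 1.883 days ahead.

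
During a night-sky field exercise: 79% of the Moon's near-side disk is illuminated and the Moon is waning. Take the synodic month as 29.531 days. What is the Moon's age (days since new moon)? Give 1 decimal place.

From f = (1 − cos θ)/2: cos θ = 1 − 2×0.79 = -0.580; arccos → 125.5°.
Since the Moon is past full (waning), take the reflex angle: θ = 360° − 125.5° = 234.5°.
At 360°/29.531 d per day, 234.5° corresponds to 19.24 days.

19.2 days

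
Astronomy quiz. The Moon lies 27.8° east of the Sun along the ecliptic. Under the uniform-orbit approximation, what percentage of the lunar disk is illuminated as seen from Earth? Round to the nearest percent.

6%

f = (1 − cos 27.8°)/2 = (1 − 0.885)/2 ≈ 0.058, i.e. 6%.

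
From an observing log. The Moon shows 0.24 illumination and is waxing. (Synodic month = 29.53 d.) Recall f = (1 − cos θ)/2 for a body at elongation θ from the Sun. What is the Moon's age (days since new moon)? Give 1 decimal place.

4.8 days

Invert f = (1 − cos θ)/2 to get cos θ = 1 − 2(0.24) = 0.520, hence θ₀ = arccos 0.520 = 58.7°.
Waxing ⇒ before full, so θ = 58.7°.
Age = 29.53 × 58.7°/360° ≈ 4.81 days.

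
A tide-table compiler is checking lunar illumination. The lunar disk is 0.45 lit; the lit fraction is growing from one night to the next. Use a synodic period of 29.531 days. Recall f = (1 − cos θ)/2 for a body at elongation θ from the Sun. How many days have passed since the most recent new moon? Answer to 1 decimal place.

From f = (1 − cos θ)/2: cos θ = 1 − 2×0.45 = 0.100; arccos → 84.3°.
Waxing ⇒ before full, so θ = 84.3°.
At 360°/29.531 d per day, 84.3° corresponds to 6.91 days.

6.9 days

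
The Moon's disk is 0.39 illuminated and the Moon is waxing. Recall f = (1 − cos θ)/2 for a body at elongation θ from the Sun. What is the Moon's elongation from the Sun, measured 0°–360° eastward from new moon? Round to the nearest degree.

77°

From f = (1 − cos θ)/2: cos θ = 1 − 2×0.39 = 0.220; arccos → 77.3°.
Before full moon the principal value applies: θ = 77.3°.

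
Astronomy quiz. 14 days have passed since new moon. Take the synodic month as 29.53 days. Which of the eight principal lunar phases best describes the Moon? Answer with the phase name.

θ ≈ 360° × 14/29.53 = 171°, which falls in the full moon sector.

full moon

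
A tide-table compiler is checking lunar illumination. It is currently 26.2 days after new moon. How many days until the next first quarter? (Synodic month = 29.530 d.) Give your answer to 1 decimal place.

First quarter occurs at elongation 90°, i.e. at age 29.530 × 90/360 = 7.383 d.
This lunation's first quarter (7.383 d) has passed, so add one period: 36.913 − 26.2 = 10.713 days.

10.7 days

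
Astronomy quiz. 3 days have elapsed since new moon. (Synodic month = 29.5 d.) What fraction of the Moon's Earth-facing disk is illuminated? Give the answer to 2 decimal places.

0.10

The Moon has covered 3/29.5 of its cycle, so θ ≈ 360° × 3/29.5 = 36.6°.
With cos θ = 0.803, the lit fraction is (1 − 0.803)/2 ≈ 0.099.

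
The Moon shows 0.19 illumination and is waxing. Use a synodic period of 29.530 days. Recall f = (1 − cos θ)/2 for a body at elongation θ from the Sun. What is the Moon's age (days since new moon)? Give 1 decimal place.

From f = (1 − cos θ)/2: cos θ = 1 − 2×0.19 = 0.620; arccos → 51.7°.
Before full moon the principal value applies: θ = 51.7°.
That fraction of the synodic month is 51.7/360 × 29.530 d ≈ 4.24 d.

4.2 days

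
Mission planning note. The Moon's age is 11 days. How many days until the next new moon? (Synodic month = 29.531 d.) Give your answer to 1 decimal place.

18.5 days

The next new moon completes the synodic month: 29.531 − 11 = 18.531 days.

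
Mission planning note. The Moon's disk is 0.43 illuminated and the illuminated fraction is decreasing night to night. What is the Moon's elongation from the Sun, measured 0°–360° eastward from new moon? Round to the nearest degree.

278°

From f = (1 − cos θ)/2: cos θ = 1 − 2×0.43 = 0.140; arccos → 82.0°.
Since the Moon is past full (waning), take the reflex angle: θ = 360° − 82.0° = 278.0°.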